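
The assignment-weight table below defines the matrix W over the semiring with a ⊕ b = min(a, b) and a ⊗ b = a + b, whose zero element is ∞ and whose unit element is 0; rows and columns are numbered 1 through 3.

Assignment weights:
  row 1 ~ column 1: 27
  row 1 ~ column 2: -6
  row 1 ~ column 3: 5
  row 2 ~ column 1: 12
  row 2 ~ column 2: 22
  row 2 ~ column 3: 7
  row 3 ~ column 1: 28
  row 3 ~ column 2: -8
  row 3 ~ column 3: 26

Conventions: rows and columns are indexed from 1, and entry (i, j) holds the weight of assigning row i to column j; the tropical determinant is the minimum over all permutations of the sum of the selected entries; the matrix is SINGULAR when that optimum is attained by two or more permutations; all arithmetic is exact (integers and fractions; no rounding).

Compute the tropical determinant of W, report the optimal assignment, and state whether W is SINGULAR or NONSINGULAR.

σ = (1, 2, 3): 27 + 22 + 26 = 75
σ = (1, 3, 2): 27 + 7 + (-8) = 26
σ = (2, 1, 3): (-6) + 12 + 26 = 32
σ = (2, 3, 1): (-6) + 7 + 28 = 29
σ = (3, 1, 2): 5 + 12 + (-8) = 9
σ = (3, 2, 1): 5 + 22 + 28 = 55
Optimal value attained by: σ = (3, 1, 2).
Answer: det⊕(W) = 9; verdict: NONSINGULAR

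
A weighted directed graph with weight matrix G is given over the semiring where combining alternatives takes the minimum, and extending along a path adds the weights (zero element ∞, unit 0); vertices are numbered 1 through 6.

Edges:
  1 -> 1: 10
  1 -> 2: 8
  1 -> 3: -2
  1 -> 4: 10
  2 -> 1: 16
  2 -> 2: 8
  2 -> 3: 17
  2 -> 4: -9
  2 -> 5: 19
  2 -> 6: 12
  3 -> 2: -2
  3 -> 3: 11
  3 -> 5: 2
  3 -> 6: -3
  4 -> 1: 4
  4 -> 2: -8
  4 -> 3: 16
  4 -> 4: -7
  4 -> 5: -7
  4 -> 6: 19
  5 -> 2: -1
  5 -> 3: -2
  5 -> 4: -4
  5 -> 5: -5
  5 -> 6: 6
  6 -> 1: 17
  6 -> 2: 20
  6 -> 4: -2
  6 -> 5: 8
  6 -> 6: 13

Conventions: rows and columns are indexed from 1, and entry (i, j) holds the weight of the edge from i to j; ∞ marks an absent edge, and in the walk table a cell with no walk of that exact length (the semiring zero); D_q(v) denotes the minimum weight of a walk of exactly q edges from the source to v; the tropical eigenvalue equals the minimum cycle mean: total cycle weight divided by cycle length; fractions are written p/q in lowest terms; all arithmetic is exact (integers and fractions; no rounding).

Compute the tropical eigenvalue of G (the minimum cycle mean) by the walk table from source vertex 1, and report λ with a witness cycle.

q=0: [0, ∞, ∞, ∞, ∞, ∞]
q=1: [10, 8, -2, 10, ∞, ∞]
q=2: [14, -4, 8, -1, 0, -5]
q=3: [3, -9, -2, -13, -8, 5]
q=4: [-9, -21, -10, -20, -20, -5]
q=5: [-16, -28, -22, -30, -27, -14]
q=6: [-26, -38, -29, -37, -37, -25]
Optimal cycle mean attained by: cycle 2->4->2, total (-9) + (-8), length 2.
Answer: λ = -17/2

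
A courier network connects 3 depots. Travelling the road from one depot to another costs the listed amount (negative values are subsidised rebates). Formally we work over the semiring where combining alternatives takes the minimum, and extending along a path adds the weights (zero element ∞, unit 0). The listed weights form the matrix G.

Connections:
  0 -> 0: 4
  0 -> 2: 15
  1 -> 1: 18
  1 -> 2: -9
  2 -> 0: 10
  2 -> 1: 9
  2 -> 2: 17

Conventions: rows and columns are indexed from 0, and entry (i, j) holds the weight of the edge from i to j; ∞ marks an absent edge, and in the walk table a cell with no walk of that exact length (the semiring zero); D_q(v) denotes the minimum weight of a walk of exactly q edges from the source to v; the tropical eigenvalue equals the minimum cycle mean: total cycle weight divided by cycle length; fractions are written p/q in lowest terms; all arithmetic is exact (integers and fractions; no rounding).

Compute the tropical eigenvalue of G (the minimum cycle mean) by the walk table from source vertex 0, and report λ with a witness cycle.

q=0: [0, ∞, ∞]
q=1: [4, ∞, 15]
q=2: [8, 24, 19]
q=3: [12, 28, 15]
Optimal cycle mean attained by: cycle 1->2->1, total (-9) + 9, length 2.
Answer: λ = 0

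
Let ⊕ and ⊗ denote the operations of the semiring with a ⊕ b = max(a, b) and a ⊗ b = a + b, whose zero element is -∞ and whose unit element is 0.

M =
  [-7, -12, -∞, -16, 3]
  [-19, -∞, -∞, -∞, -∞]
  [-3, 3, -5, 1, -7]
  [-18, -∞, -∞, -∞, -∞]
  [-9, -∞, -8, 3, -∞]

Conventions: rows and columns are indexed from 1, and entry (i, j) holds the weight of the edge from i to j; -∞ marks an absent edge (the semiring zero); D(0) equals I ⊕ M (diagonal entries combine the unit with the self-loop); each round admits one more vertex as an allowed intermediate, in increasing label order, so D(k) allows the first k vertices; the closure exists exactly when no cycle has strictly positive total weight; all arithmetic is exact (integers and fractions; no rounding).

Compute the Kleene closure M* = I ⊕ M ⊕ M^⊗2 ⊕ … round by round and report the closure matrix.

D(0):
  [0, -12, -∞, -16, 3]
  [-19, 0, -∞, -∞, -∞]
  [-3, 3, 0, 1, -7]
  [-18, -∞, -∞, 0, -∞]
  [-9, -∞, -8, 3, 0]
D(1):
  [0, -12, -∞, -16, 3]
  [-19, 0, -∞, -35, -16]
  [-3, 3, 0, 1, 0]
  [-18, -30, -∞, 0, -15]
  [-9, -21, -8, 3, 0]
D(2):
  [0, -12, -∞, -16, 3]
  [-19, 0, -∞, -35, -16]
  [-3, 3, 0, 1, 0]
  [-18, -30, -∞, 0, -15]
  [-9, -21, -8, 3, 0]
D(3):
  [0, -12, -∞, -16, 3]
  [-19, 0, -∞, -35, -16]
  [-3, 3, 0, 1, 0]
  [-18, -30, -∞, 0, -15]
  [-9, -5, -8, 3, 0]
D(4):
  [0, -12, -∞, -16, 3]
  [-19, 0, -∞, -35, -16]
  [-3, 3, 0, 1, 0]
  [-18, -30, -∞, 0, -15]
  [-9, -5, -8, 3, 0]
D(5):
  [0, -2, -5, 6, 3]
  [-19, 0, -24, -13, -16]
  [-3, 3, 0, 3, 0]
  [-18, -20, -23, 0, -15]
  [-9, -5, -8, 3, 0]
Answer: M* = [[0, -2, -5, 6, 3], [-19, 0, -24, -13, -16], [-3, 3, 0, 3, 0], [-18, -20, -23, 0, -15], [-9, -5, -8, 3, 0]]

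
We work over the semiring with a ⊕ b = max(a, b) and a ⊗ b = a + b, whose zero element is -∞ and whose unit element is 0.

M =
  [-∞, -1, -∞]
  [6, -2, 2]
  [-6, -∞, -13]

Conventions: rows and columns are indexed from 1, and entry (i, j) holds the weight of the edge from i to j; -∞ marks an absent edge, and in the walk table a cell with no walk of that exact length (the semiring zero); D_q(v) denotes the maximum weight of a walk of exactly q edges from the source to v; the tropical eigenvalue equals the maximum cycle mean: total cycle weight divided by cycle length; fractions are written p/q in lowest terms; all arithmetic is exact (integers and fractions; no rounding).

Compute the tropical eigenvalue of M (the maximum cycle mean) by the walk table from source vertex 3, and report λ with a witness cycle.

q=0: [-∞, -∞, 0]
q=1: [-6, -∞, -13]
q=2: [-19, -7, -26]
q=3: [-1, -9, -5]
Optimal cycle mean attained by: cycle 1->2->1, total (-1) + 6, length 2.
Answer: λ = 5/2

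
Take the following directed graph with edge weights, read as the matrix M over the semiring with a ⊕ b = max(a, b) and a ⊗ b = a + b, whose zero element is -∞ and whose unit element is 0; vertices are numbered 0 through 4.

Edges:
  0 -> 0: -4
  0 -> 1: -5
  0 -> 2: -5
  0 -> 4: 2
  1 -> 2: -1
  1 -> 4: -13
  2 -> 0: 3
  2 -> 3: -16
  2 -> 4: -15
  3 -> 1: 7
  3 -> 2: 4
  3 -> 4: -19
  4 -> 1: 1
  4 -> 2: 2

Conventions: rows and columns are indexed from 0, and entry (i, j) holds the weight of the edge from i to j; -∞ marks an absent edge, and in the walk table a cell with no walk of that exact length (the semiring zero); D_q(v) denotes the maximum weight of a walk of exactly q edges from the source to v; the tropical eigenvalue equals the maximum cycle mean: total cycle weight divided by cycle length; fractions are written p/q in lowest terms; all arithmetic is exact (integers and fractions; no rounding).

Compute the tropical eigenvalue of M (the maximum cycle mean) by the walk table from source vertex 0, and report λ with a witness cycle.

q=0: [0, -∞, -∞, -∞, -∞]
q=1: [-4, -5, -5, -∞, 2]
q=2: [-2, 3, 4, -21, -2]
q=3: [7, -1, 2, -12, 0]
q=4: [5, 2, 2, -14, 9]
q=5: [5, 10, 11, -14, 7]
Optimal cycle mean attained by: cycle 0->4->2->0, total 2 + 2 + 3, length 3.
Answer: λ = 7/3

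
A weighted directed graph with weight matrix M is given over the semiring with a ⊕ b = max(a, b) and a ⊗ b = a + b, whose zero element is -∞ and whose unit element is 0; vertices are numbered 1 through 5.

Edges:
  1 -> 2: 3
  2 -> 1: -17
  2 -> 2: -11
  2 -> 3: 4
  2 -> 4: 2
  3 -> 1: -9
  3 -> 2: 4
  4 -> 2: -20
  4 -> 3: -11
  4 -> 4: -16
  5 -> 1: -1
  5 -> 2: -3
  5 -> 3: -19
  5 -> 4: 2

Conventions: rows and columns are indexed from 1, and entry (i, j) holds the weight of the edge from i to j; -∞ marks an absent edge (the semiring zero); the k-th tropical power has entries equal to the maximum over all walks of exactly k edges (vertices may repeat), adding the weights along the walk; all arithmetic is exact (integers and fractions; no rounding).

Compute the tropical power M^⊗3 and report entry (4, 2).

M^⊗2:
  [-14, -8, 7, 5, -∞]
  [-5, 8, -7, -9, -∞]
  [-13, -6, 8, 6, -∞]
  [-20, -7, -16, -18, -∞]
  [-20, 2, 1, -1, -∞]
M^⊗3:
  [-2, 11, -4, -6, -∞]
  [-9, -2, 12, 10, -∞]
  [-1, 12, -2, -4, -∞]
  [-24, -12, -3, -5, -∞]
  [-8, 5, 6, 4, -∞]
Key observation: the optimum is the walk 4->2->3->2, with weight (-20) + 4 + 4 = -12.
Optimal value attained by: walk 4->2->3->2.
Answer: (M^⊗3)[4][2] = -12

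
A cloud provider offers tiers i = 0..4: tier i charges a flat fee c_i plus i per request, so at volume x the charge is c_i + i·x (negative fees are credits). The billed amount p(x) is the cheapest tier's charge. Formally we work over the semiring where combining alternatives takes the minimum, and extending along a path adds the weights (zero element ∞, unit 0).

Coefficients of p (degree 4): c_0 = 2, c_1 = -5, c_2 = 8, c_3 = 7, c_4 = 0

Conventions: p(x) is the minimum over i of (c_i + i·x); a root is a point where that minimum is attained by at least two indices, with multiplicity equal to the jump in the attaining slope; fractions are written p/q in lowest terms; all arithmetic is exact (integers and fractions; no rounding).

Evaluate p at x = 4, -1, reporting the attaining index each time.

p(4) = min(2+0·4=2, -5+1·4=-1, 8+2·4=16, 7+3·4=19, 0+4·4=16) = -1 (attained by i=1)
p(-1) = min(2+0·(-1)=2, -5+1·(-1)=-6, 8+2·(-1)=6, 7+3·(-1)=4, 0+4·(-1)=-4) = -6 (attained by i=1)
Answer: p(4) = -1; p(-1) = -6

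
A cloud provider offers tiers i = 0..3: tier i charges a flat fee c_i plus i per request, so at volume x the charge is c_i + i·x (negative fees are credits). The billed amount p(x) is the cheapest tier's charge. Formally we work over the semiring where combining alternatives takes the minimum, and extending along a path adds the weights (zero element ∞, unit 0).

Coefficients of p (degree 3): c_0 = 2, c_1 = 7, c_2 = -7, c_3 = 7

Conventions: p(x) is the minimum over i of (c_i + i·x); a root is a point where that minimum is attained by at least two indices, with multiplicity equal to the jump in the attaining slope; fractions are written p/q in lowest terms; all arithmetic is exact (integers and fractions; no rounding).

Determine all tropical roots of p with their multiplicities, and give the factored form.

hull edge (i=0, c=2) to (i=2, c=-7): slope -9/2, span 2
hull edge (i=2, c=-7) to (i=3, c=7): slope 14, span 1
Factored form: p(x) = 7 ⊗ (x ⊕ (-14)) ⊗ (x ⊕ 9/2) ⊗ (x ⊕ 9/2)
Answer: roots = -14 (mult 1), 9/2 (mult 2)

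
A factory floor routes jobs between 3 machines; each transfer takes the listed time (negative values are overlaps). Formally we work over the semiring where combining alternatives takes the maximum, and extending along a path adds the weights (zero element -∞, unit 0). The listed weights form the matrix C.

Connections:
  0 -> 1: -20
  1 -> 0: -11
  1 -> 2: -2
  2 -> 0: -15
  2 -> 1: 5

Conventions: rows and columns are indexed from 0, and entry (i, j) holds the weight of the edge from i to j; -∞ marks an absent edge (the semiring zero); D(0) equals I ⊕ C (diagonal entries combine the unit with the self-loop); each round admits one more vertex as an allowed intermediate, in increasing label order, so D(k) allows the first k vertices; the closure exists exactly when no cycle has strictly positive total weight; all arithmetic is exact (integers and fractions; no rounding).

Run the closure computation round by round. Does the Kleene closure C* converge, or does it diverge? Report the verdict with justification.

D(0):
  [0, -20, -∞]
  [-11, 0, -2]
  [-15, 5, 0]
D(1):
  [0, -20, -∞]
  [-11, 0, -2]
  [-15, 5, 0]
Detection: at round 2, diagonal entry (2, 2) turns strictly positive.
Key observation: the cycle 2->1->2 has total weight 5 + (-2), which is strictly positive.
Answer: DIVERGES — positive cycle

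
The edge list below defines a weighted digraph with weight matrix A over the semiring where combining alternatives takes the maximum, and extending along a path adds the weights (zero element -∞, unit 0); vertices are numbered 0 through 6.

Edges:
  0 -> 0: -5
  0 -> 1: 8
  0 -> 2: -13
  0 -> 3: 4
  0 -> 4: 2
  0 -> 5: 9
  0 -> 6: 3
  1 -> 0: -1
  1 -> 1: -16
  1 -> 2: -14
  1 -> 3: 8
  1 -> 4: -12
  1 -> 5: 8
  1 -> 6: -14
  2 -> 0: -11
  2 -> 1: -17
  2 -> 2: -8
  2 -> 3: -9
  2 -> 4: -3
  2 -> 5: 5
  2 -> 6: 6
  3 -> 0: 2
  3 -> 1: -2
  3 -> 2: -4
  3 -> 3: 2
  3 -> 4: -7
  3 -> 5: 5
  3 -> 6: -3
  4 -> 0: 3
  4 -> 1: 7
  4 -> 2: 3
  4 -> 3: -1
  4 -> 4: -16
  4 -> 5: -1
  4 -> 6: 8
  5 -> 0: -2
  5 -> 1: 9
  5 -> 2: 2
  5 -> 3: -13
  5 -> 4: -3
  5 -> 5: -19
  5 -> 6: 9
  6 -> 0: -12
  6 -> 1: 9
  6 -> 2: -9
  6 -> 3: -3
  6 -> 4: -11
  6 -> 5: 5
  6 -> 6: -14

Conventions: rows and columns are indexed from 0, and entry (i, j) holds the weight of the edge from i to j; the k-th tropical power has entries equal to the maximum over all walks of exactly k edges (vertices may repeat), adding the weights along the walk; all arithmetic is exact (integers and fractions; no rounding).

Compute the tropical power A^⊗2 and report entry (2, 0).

A^⊗2:
  [7, 18, 11, 16, 6, 16, 18]
  [10, 17, 10, 10, 5, 13, 17]
  [3, 15, 7, 3, 2, 11, 14]
  [4, 14, 7, 6, 4, 11, 14]
  [6, 17, 1, 15, 5, 15, 9]
  [8, 18, 0, 17, 0, 17, 8]
  [8, 14, 7, 17, 2, 17, 14]
Key observation: the optimum is the walk 2->5->0, with weight 5 + (-2) = 3.
Optimal value attained by: walk 2->5->0.
Answer: (A^⊗2)[2][0] = 3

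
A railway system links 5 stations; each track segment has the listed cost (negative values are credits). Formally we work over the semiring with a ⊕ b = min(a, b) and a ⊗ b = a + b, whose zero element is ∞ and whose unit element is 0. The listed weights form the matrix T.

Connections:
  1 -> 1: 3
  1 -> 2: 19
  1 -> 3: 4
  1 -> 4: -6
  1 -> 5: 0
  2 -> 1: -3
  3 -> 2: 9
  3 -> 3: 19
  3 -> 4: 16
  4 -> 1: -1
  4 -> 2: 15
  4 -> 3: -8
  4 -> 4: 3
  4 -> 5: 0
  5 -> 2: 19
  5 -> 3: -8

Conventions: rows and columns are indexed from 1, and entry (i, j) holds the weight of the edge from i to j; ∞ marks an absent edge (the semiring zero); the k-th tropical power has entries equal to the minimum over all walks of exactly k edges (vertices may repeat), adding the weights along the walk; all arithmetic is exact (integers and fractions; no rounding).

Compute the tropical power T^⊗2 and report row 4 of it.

T^⊗2:
  [-7, 9, -14, -3, -6]
  [0, 16, 1, -9, -3]
  [6, 28, 8, 19, 16]
  [2, 1, -8, -7, -1]
  [16, 1, 11, 8, ∞]
Answer: row 4 of T^⊗2 = [2, 1, -8, -7, -1]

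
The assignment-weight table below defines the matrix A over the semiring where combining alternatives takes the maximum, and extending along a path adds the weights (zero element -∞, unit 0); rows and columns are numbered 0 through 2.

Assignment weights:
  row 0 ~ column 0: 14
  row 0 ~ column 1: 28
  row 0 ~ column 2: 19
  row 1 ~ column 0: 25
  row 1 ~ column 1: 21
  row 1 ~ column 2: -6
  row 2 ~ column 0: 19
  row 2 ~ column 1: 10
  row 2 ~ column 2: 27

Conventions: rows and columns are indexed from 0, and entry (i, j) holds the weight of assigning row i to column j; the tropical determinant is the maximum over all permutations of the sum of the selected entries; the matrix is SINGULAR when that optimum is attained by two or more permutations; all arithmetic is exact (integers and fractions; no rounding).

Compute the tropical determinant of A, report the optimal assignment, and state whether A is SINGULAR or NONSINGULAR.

σ = (0, 1, 2): 14 + 21 + 27 = 62
σ = (0, 2, 1): 14 + (-6) + 10 = 18
σ = (1, 0, 2): 28 + 25 + 27 = 80
σ = (1, 2, 0): 28 + (-6) + 19 = 41
σ = (2, 0, 1): 19 + 25 + 10 = 54
σ = (2, 1, 0): 19 + 21 + 19 = 59
Optimal value attained by: σ = (1, 0, 2).
Answer: det⊕(A) = 80; verdict: NONSINGULAR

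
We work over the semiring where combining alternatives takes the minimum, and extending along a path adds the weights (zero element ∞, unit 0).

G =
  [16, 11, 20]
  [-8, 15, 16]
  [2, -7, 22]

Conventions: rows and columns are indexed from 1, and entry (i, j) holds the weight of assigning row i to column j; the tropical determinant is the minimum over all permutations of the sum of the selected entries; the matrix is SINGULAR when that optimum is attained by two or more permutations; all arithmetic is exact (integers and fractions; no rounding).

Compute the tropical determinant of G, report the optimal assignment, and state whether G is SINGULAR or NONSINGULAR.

σ = (1, 2, 3): 16 + 15 + 22 = 53
σ = (1, 3, 2): 16 + 16 + (-7) = 25
σ = (2, 1, 3): 11 + (-8) + 22 = 25
σ = (2, 3, 1): 11 + 16 + 2 = 29
σ = (3, 1, 2): 20 + (-8) + (-7) = 5
σ = (3, 2, 1): 20 + 15 + 2 = 37
Optimal value attained by: σ = (3, 1, 2).
Answer: det⊕(G) = 5; verdict: NONSINGULAR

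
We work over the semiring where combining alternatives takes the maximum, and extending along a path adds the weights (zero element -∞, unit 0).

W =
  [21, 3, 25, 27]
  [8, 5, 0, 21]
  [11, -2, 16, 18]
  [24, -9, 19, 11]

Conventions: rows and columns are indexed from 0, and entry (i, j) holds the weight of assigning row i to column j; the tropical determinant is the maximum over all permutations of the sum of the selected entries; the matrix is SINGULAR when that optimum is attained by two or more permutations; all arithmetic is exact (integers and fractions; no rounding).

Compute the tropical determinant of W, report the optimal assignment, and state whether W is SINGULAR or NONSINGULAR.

σ = (0, 1, 2, 3): 21 + 5 + 16 + 11 = 53
σ = (0, 1, 3, 2): 21 + 5 + 18 + 19 = 63
σ = (0, 2, 1, 3): 21 + 0 + (-2) + 11 = 30
σ = (0, 2, 3, 1): 21 + 0 + 18 + (-9) = 30
σ = (0, 3, 1, 2): 21 + 21 + (-2) + 19 = 59
σ = (0, 3, 2, 1): 21 + 21 + 16 + (-9) = 49
σ = (1, 0, 2, 3): 3 + 8 + 16 + 11 = 38
σ = (1, 0, 3, 2): 3 + 8 + 18 + 19 = 48
σ = (1, 2, 0, 3): 3 + 0 + 11 + 11 = 25
σ = (1, 2, 3, 0): 3 + 0 + 18 + 24 = 45
σ = (1, 3, 0, 2): 3 + 21 + 11 + 19 = 54
σ = (1, 3, 2, 0): 3 + 21 + 16 + 24 = 64
σ = (2, 0, 1, 3): 25 + 8 + (-2) + 11 = 42
σ = (2, 0, 3, 1): 25 + 8 + 18 + (-9) = 42
σ = (2, 1, 0, 3): 25 + 5 + 11 + 11 = 52
σ = (2, 1, 3, 0): 25 + 5 + 18 + 24 = 72
σ = (2, 3, 0, 1): 25 + 21 + 11 + (-9) = 48
σ = (2, 3, 1, 0): 25 + 21 + (-2) + 24 = 68
σ = (3, 0, 1, 2): 27 + 8 + (-2) + 19 = 52
σ = (3, 0, 2, 1): 27 + 8 + 16 + (-9) = 42
σ = (3, 1, 0, 2): 27 + 5 + 11 + 19 = 62
σ = (3, 1, 2, 0): 27 + 5 + 16 + 24 = 72
σ = (3, 2, 0, 1): 27 + 0 + 11 + (-9) = 29
σ = (3, 2, 1, 0): 27 + 0 + (-2) + 24 = 49
Optimal value attained by: σ = (2, 1, 3, 0).
Answer: det⊕(W) = 72; verdict: SINGULAR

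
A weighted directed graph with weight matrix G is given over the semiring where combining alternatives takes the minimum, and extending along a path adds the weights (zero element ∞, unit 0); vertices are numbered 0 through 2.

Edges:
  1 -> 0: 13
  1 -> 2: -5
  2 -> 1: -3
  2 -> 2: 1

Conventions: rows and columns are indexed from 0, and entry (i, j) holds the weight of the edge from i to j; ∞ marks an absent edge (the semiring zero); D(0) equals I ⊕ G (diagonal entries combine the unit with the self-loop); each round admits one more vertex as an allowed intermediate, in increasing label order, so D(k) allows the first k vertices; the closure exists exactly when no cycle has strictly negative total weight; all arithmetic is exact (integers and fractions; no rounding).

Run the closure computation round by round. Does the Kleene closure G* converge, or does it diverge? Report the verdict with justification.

D(0):
  [0, ∞, ∞]
  [13, 0, -5]
  [∞, -3, 0]
D(1):
  [0, ∞, ∞]
  [13, 0, -5]
  [∞, -3, 0]
Detection: at round 2, diagonal entry (2, 2) turns strictly negative.
Key observation: the cycle 2->1->2 has total weight (-3) + (-5), which is strictly negative.
Answer: DIVERGES — negative cycle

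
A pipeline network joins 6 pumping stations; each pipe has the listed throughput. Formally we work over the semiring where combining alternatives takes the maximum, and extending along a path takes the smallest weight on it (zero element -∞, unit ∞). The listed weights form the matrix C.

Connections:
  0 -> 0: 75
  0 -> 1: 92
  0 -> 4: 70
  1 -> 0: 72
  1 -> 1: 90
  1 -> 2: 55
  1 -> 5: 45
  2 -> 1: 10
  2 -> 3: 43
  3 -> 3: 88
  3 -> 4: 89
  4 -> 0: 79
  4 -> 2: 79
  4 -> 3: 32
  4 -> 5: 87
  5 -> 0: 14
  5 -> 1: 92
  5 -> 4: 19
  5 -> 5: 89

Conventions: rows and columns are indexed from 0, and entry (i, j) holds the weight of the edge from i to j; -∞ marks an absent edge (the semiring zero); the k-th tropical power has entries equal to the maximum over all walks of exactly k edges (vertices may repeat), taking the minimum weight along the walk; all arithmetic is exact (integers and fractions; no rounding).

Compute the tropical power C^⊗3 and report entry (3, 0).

C^⊗2:
  [75, 90, 70, 32, 70, 70]
  [72, 90, 55, 43, 70, 45]
  [10, 10, 10, 43, 43, 10]
  [79, -∞, 79, 88, 88, 87]
  [75, 87, -∞, 43, 70, 87]
  [72, 90, 55, 19, 19, 89]
C^⊗3:
  [75, 90, 70, 43, 70, 70]
  [72, 90, 70, 43, 70, 70]
  [43, 10, 43, 43, 43, 43]
  [79, 87, 79, 88, 88, 87]
  [75, 87, 70, 43, 70, 87]
  [72, 90, 55, 43, 70, 89]
Key observation: the optimum is the walk 3->3->4->0, with weight 88 min 89 min 79 = 79.
Optimal value attained by: walk 3->3->4->0.
Answer: (C^⊗3)[3][0] = 79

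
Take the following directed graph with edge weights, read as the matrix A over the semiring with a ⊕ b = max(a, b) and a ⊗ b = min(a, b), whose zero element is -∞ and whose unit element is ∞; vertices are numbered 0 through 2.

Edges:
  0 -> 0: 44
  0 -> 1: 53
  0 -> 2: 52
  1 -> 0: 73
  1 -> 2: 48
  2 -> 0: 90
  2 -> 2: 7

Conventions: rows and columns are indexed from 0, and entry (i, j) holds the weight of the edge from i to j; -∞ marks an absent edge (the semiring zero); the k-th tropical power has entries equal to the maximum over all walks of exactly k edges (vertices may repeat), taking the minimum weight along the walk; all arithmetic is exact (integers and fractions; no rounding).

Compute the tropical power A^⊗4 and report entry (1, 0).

A^⊗2:
  [53, 44, 48]
  [48, 53, 52]
  [44, 53, 52]
A^⊗3:
  [48, 53, 52]
  [53, 48, 48]
  [53, 44, 48]
A^⊗4:
  [53, 48, 48]
  [48, 53, 52]
  [48, 53, 52]
Key observation: the optimum is the walk 1->0->1->2->0, with weight 73 min 53 min 48 min 90 = 48.
Optimal value attained by: walk 1->0->1->2->0.
Answer: (A^⊗4)[1][0] = 48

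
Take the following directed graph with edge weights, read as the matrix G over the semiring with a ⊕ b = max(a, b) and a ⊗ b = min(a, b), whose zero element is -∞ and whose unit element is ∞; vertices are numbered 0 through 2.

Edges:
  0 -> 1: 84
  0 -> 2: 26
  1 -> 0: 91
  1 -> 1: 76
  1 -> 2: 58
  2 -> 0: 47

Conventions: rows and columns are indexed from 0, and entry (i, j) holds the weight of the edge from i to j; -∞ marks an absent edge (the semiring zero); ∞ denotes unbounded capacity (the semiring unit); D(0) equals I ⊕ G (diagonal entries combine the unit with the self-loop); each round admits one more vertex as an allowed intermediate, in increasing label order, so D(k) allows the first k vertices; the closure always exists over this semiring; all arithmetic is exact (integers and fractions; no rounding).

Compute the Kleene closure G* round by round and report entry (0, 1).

D(0):
  [∞, 84, 26]
  [91, ∞, 58]
  [47, -∞, ∞]
D(1):
  [∞, 84, 26]
  [91, ∞, 58]
  [47, 47, ∞]
D(2):
  [∞, 84, 58]
  [91, ∞, 58]
  [47, 47, ∞]
D(3):
  [∞, 84, 58]
  [91, ∞, 58]
  [47, 47, ∞]
Answer: G*[0][1] = 84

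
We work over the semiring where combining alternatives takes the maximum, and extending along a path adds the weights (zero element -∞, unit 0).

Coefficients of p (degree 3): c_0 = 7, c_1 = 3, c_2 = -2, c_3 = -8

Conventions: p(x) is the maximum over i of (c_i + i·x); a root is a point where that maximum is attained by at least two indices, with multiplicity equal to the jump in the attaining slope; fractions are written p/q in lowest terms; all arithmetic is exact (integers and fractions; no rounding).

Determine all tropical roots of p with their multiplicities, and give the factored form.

hull edge (i=0, c=7) to (i=1, c=3): slope -4, span 1
hull edge (i=1, c=3) to (i=2, c=-2): slope -5, span 1
hull edge (i=2, c=-2) to (i=3, c=-8): slope -6, span 1
Factored form: p(x) = -8 ⊗ (x ⊕ 4) ⊗ (x ⊕ 5) ⊗ (x ⊕ 6)
Answer: roots = 4 (mult 1), 5 (mult 1), 6 (mult 1)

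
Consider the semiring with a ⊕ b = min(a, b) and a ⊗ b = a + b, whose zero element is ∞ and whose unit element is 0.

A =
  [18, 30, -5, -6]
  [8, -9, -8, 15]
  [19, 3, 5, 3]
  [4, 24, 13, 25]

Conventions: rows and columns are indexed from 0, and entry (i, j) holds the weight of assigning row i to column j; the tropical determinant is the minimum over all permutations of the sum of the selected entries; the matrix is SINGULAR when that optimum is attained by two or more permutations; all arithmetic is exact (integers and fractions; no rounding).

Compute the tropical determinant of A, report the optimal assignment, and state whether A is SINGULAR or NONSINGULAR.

σ = (0, 1, 2, 3): 18 + (-9) + 5 + 25 = 39
σ = (0, 1, 3, 2): 18 + (-9) + 3 + 13 = 25
σ = (0, 2, 1, 3): 18 + (-8) + 3 + 25 = 38
σ = (0, 2, 3, 1): 18 + (-8) + 3 + 24 = 37
σ = (0, 3, 1, 2): 18 + 15 + 3 + 13 = 49
σ = (0, 3, 2, 1): 18 + 15 + 5 + 24 = 62
σ = (1, 0, 2, 3): 30 + 8 + 5 + 25 = 68
σ = (1, 0, 3, 2): 30 + 8 + 3 + 13 = 54
σ = (1, 2, 0, 3): 30 + (-8) + 19 + 25 = 66
σ = (1, 2, 3, 0): 30 + (-8) + 3 + 4 = 29
σ = (1, 3, 0, 2): 30 + 15 + 19 + 13 = 77
σ = (1, 3, 2, 0): 30 + 15 + 5 + 4 = 54
σ = (2, 0, 1, 3): (-5) + 8 + 3 + 25 = 31
σ = (2, 0, 3, 1): (-5) + 8 + 3 + 24 = 30
σ = (2, 1, 0, 3): (-5) + (-9) + 19 + 25 = 30
σ = (2, 1, 3, 0): (-5) + (-9) + 3 + 4 = -7
σ = (2, 3, 0, 1): (-5) + 15 + 19 + 24 = 53
σ = (2, 3, 1, 0): (-5) + 15 + 3 + 4 = 17
σ = (3, 0, 1, 2): (-6) + 8 + 3 + 13 = 18
σ = (3, 0, 2, 1): (-6) + 8 + 5 + 24 = 31
σ = (3, 1, 0, 2): (-6) + (-9) + 19 + 13 = 17
σ = (3, 1, 2, 0): (-6) + (-9) + 5 + 4 = -6
σ = (3, 2, 0, 1): (-6) + (-8) + 19 + 24 = 29
σ = (3, 2, 1, 0): (-6) + (-8) + 3 + 4 = -7
Optimal value attained by: σ = (2, 1, 3, 0).
Answer: det⊕(A) = -7; verdict: SINGULAR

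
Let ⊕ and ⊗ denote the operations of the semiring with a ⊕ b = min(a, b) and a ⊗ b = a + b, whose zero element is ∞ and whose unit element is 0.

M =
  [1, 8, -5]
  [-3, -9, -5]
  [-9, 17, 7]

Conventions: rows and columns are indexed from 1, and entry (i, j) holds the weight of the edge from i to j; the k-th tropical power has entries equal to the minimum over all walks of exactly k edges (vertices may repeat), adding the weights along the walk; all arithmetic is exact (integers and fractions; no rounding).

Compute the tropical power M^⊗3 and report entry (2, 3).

M^⊗2:
  [-14, -1, -4]
  [-14, -18, -14]
  [-8, -1, -14]
M^⊗3:
  [-13, -10, -19]
  [-23, -27, -23]
  [-23, -10, -13]
Key observation: the optimum is the walk 2->2->2->3, with weight (-9) + (-9) + (-5) = -23.
Optimal value attained by: walk 2->2->2->3.
Answer: (M^⊗3)[2][3] = -23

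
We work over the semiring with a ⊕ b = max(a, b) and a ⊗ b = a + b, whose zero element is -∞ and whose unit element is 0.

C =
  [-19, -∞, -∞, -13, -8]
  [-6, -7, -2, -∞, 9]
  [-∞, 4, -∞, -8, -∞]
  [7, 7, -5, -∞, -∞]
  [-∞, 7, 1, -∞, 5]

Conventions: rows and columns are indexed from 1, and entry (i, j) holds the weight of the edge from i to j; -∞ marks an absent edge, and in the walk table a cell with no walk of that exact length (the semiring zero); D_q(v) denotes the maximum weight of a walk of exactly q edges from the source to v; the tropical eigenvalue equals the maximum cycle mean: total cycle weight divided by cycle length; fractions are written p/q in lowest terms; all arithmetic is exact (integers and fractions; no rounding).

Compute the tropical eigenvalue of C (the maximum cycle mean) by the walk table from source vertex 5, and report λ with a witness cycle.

q=0: [-∞, -∞, -∞, -∞, 0]
q=1: [-∞, 7, 1, -∞, 5]
q=2: [1, 12, 6, -7, 16]
q=3: [6, 23, 17, -2, 21]
q=4: [17, 28, 22, 9, 32]
q=5: [22, 39, 33, 14, 37]
Optimal cycle mean attained by: cycle 2->5->2, total 9 + 7, length 2.
Answer: λ = 8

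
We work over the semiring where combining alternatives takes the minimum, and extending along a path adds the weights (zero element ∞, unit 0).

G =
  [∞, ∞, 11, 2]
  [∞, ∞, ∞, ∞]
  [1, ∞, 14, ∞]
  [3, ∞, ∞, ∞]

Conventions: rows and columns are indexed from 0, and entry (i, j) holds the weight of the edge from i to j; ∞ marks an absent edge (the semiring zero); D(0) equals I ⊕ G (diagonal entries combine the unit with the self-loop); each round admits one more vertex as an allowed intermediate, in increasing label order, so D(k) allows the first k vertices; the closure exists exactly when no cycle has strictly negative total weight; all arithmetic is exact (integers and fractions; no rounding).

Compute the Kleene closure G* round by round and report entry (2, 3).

D(0):
  [0, ∞, 11, 2]
  [∞, 0, ∞, ∞]
  [1, ∞, 0, ∞]
  [3, ∞, ∞, 0]
D(1):
  [0, ∞, 11, 2]
  [∞, 0, ∞, ∞]
  [1, ∞, 0, 3]
  [3, ∞, 14, 0]
D(2):
  [0, ∞, 11, 2]
  [∞, 0, ∞, ∞]
  [1, ∞, 0, 3]
  [3, ∞, 14, 0]
D(3):
  [0, ∞, 11, 2]
  [∞, 0, ∞, ∞]
  [1, ∞, 0, 3]
  [3, ∞, 14, 0]
D(4):
  [0, ∞, 11, 2]
  [∞, 0, ∞, ∞]
  [1, ∞, 0, 3]
  [3, ∞, 14, 0]
Answer: G*[2][3] = 3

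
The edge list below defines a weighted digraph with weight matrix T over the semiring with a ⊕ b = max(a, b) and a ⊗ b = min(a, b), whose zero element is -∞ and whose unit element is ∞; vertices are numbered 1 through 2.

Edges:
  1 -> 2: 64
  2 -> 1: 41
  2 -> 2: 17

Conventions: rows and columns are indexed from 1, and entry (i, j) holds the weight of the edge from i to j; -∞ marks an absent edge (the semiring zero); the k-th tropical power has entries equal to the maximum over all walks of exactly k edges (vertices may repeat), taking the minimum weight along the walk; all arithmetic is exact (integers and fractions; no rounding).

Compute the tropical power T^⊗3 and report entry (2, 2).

T^⊗2:
  [41, 17]
  [17, 41]
T^⊗3:
  [17, 41]
  [41, 17]
Key observation: the optimum is the walk 2->1->2->2, with weight 41 min 64 min 17 = 17.
Optimal value attained by: walk 2->1->2->2.
Answer: (T^⊗3)[2][2] = 17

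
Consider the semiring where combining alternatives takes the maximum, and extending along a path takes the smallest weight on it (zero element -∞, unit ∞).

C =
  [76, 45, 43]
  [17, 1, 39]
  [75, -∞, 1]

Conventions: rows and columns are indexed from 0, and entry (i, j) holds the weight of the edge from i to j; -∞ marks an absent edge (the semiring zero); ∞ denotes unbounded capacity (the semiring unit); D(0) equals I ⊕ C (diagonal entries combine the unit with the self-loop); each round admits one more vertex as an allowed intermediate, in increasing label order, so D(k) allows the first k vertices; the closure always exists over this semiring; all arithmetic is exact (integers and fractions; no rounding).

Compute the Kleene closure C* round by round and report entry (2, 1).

D(0):
  [∞, 45, 43]
  [17, ∞, 39]
  [75, -∞, ∞]
D(1):
  [∞, 45, 43]
  [17, ∞, 39]
  [75, 45, ∞]
D(2):
  [∞, 45, 43]
  [17, ∞, 39]
  [75, 45, ∞]
D(3):
  [∞, 45, 43]
  [39, ∞, 39]
  [75, 45, ∞]
Answer: C*[2][1] = 45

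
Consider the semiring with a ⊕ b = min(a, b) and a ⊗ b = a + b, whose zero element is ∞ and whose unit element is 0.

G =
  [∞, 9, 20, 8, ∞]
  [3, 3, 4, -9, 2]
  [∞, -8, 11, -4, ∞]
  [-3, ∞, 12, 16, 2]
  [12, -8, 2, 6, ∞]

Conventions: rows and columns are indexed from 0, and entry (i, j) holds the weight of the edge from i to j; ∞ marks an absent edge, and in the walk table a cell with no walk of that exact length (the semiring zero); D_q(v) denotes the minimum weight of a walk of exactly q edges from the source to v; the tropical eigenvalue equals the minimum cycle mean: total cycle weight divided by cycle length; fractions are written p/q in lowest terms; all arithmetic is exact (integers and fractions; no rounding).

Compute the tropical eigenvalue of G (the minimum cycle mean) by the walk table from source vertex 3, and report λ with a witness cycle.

q=0: [∞, ∞, ∞, 0, ∞]
q=1: [-3, ∞, 12, 16, 2]
q=2: [13, -6, 4, 5, 18]
q=3: [-3, -4, -2, -15, -4]
q=4: [-18, -12, -3, -13, -13]
q=5: [-16, -21, -11, -21, -11]
Optimal cycle mean attained by: cycle 1->3->4->1, total (-9) + 2 + (-8), length 3.
Answer: λ = -5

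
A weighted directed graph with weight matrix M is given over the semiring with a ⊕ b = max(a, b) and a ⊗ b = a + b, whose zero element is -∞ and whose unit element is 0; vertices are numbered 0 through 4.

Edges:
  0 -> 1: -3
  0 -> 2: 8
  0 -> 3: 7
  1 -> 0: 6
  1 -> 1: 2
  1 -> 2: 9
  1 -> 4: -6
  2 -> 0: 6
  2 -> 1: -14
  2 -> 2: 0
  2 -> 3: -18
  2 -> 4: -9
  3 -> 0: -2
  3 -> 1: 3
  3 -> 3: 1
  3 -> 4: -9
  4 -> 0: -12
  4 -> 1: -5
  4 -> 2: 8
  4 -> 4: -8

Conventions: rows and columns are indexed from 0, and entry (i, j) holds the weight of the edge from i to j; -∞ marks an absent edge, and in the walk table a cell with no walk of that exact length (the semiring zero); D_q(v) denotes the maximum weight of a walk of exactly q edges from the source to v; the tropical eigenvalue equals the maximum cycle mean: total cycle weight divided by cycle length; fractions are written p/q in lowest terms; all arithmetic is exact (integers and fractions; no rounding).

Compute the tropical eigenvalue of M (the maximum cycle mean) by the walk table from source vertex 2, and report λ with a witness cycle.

q=0: [-∞, -∞, 0, -∞, -∞]
q=1: [6, -14, 0, -18, -9]
q=2: [6, 3, 14, 13, -9]
q=3: [20, 16, 14, 14, 5]
q=4: [22, 18, 28, 27, 10]
q=5: [34, 30, 30, 29, 19]
Optimal cycle mean attained by: cycle 0->2->0, total 8 + 6, length 2.
Answer: λ = 7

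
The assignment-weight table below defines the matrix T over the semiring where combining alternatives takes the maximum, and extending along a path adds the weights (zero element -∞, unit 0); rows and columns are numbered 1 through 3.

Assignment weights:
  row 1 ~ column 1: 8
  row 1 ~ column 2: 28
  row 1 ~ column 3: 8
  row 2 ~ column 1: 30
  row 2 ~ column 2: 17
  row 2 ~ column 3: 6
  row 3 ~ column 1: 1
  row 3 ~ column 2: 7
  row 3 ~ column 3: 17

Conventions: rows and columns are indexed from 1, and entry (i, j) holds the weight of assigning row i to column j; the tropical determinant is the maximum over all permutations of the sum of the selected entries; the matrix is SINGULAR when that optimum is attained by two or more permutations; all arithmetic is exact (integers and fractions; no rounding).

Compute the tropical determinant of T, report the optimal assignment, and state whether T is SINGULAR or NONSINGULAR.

σ = (1, 2, 3): 8 + 17 + 17 = 42
σ = (1, 3, 2): 8 + 6 + 7 = 21
σ = (2, 1, 3): 28 + 30 + 17 = 75
σ = (2, 3, 1): 28 + 6 + 1 = 35
σ = (3, 1, 2): 8 + 30 + 7 = 45
σ = (3, 2, 1): 8 + 17 + 1 = 26
Optimal value attained by: σ = (2, 1, 3).
Answer: det⊕(T) = 75; verdict: NONSINGULAR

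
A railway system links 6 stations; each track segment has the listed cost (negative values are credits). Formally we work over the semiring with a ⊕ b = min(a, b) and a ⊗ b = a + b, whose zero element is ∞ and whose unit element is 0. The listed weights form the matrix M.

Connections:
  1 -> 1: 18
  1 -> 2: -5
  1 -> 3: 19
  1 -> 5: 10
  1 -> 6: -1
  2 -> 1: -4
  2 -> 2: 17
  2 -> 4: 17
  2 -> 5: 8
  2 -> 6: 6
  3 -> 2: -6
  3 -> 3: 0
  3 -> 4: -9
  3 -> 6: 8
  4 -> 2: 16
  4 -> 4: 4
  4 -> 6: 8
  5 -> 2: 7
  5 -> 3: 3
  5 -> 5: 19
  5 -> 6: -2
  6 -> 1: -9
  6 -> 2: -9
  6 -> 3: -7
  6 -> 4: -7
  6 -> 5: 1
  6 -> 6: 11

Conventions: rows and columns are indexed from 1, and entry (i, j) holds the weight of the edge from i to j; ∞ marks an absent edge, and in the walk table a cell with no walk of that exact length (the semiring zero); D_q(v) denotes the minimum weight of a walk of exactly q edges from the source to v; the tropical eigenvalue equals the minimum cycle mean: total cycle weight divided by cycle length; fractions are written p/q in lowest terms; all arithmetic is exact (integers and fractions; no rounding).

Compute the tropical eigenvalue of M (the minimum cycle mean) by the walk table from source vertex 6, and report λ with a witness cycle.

q=0: [∞, ∞, ∞, ∞, ∞, 0]
q=1: [-9, -9, -7, -7, 1, 11]
q=2: [-13, -14, -7, -16, -1, -10]
q=3: [-19, -19, -17, -17, -9, -14]
q=4: [-23, -24, -21, -26, -13, -20]
q=5: [-29, -29, -27, -30, -19, -24]
q=6: [-33, -34, -31, -36, -23, -30]
Optimal cycle mean attained by: cycle 1->6->1, total (-1) + (-9), length 2.
Answer: λ = -5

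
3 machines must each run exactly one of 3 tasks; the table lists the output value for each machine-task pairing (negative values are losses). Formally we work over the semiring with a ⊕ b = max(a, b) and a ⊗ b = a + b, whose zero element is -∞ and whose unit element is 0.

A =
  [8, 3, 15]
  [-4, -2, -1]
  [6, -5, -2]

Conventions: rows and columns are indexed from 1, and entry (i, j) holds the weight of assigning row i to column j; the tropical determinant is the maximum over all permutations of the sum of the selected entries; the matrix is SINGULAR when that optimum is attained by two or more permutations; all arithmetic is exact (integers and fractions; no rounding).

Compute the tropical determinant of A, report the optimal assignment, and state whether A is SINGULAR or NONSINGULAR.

σ = (1, 2, 3): 8 + (-2) + (-2) = 4
σ = (1, 3, 2): 8 + (-1) + (-5) = 2
σ = (2, 1, 3): 3 + (-4) + (-2) = -3
σ = (2, 3, 1): 3 + (-1) + 6 = 8
σ = (3, 1, 2): 15 + (-4) + (-5) = 6
σ = (3, 2, 1): 15 + (-2) + 6 = 19
Optimal value attained by: σ = (3, 2, 1).
Answer: det⊕(A) = 19; verdict: NONSINGULAR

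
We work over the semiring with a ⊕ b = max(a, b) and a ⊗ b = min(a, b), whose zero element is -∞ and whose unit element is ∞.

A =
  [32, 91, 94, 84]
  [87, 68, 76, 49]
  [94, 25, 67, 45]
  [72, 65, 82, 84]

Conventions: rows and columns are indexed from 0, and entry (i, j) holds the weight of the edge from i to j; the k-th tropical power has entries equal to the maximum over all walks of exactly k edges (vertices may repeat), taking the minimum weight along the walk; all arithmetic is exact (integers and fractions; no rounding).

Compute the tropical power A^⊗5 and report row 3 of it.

A^⊗2:
  [94, 68, 82, 84]
  [76, 87, 87, 84]
  [67, 91, 94, 84]
  [82, 72, 82, 84]
A^⊗3:
  [82, 91, 94, 84]
  [87, 76, 82, 84]
  [94, 68, 82, 84]
  [82, 82, 82, 84]
A^⊗4:
  [94, 82, 82, 84]
  [82, 87, 87, 84]
  [82, 91, 94, 84]
  [82, 82, 82, 84]
A^⊗5:
  [82, 91, 94, 84]
  [87, 82, 82, 84]
  [94, 82, 82, 84]
  [82, 82, 82, 84]
Answer: row 3 of A^⊗5 = [82, 82, 82, 84]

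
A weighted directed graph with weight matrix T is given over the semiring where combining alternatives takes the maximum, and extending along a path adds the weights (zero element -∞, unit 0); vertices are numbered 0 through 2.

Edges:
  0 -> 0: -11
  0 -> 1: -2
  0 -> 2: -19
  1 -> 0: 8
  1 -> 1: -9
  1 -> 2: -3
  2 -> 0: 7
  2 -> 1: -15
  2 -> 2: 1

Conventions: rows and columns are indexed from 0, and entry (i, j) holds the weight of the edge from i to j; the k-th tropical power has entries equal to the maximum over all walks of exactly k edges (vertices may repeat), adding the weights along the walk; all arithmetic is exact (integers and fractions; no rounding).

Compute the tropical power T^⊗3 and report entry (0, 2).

T^⊗2:
  [6, -11, -5]
  [4, 6, -2]
  [8, 5, 2]
T^⊗3:
  [2, 4, -4]
  [14, 2, 3]
  [13, 6, 3]
Key observation: the optimum is the walk 0->1->2->2, with weight (-2) + (-3) + 1 = -4.
Optimal value attained by: walk 0->1->2->2.
Answer: (T^⊗3)[0][2] = -4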